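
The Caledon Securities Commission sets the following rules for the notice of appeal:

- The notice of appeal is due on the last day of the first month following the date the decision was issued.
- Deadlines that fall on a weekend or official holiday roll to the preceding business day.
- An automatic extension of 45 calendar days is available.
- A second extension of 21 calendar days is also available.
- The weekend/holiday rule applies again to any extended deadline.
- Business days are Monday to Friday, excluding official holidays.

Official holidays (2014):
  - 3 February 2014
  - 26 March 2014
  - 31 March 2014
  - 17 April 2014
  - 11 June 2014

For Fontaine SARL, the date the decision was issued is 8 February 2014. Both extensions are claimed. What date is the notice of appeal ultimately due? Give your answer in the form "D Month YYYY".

1 month after 8 February 2014 falls in March 2014; the last day of that month is 31 March 2014.
Because 31 March 2014 is a listed holiday, the deadline becomes 28 March 2014 (Friday).
The 45-calendar-day extension moves the deadline from 28 March 2014 to 12 May 2014.
Since 12 May 2014 is a Monday and not a holiday, the date is unchanged.
Add the 21 calendar-day extension to 12 May 2014: 2 June 2014.
2 June 2014 is a Monday and not a listed holiday, so it stands.
The final due date is 2 June 2014.

2 June 2014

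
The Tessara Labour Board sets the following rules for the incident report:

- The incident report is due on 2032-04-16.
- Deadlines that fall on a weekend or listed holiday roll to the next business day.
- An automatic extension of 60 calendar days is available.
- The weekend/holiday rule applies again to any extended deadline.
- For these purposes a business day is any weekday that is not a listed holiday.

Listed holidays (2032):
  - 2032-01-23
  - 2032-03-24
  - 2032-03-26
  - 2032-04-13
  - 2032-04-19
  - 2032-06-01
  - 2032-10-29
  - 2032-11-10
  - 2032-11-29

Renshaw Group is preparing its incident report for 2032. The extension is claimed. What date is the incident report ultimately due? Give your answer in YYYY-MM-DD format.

2032-06-15

The statutory due date is 2032-04-16.
2032-04-16 is a Friday and not a listed holiday, so it stands.
The 60-calendar-day extension moves the deadline from 2032-04-16 to 2032-06-15.
2032-06-15 is a Tuesday and not a listed holiday, so it stands.
Final deadline: 2032-06-15.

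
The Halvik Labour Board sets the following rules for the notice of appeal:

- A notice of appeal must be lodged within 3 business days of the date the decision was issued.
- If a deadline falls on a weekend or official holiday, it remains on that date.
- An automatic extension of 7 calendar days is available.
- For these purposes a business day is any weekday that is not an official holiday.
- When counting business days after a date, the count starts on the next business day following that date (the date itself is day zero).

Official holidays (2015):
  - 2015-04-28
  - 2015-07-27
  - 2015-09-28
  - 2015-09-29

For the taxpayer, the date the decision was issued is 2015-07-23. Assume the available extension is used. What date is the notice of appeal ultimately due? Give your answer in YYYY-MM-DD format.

Counting 3 business days after 2015-07-23 (skipping weekends and listed holidays) reaches 2015-07-29.
No adjustment is made for weekends or holidays, so 2015-07-29 stands.
Add the 7 calendar-day extension to 2015-07-29: 2015-08-05.
No adjustment is made for weekends or holidays, so 2015-08-05 stands.
The final due date is 2015-08-05.

2015-08-05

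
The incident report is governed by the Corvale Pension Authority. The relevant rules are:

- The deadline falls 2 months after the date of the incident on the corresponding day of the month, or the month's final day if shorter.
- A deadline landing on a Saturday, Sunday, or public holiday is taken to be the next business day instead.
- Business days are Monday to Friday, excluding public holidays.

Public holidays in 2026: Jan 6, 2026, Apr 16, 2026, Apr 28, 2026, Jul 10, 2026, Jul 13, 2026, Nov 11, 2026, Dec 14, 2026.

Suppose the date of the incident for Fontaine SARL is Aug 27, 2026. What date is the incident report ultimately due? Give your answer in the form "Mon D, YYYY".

2 months from Aug 27, 2026 is Oct 27, 2026.
Oct 27, 2026 (Tuesday) is already a business day.
So the filing is due Oct 27, 2026.

Oct 27, 2026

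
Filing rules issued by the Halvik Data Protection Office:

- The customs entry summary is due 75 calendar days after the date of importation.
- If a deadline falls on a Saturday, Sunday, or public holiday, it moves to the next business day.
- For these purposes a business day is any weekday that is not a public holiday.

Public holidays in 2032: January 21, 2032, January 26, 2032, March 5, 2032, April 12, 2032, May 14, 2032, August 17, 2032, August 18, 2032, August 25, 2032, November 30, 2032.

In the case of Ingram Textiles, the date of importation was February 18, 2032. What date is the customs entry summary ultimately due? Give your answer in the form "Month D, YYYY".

May 3, 2032

Trigger date February 18, 2032 + 75 calendar days = May 3, 2032.
May 3, 2032 falls on a Monday, which is a business day, so no adjustment is needed.
The final due date is May 3, 2032.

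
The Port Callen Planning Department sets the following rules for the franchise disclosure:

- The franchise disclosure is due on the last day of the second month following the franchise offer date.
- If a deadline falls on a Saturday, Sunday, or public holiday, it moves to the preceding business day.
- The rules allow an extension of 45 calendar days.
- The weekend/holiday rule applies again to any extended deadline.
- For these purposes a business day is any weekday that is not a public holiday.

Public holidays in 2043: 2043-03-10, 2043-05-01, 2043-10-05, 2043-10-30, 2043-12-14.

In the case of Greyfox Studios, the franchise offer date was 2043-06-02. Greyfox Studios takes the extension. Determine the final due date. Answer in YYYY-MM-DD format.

2043-10-15

2 months after 2043-06-02 falls in August 2043; the last day of that month is 2043-08-31.
2043-08-31 falls on a Monday, which is a business day, so no adjustment is needed.
Add the 45 calendar-day extension to 2043-08-31: 2043-10-15.
2043-10-15 (Thursday) is already a business day.
The final due date is 2043-10-15.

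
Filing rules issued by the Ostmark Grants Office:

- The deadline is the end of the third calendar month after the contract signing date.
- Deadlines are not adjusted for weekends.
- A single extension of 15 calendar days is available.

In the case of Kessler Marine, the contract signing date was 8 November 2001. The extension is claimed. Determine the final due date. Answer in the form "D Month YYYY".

3 months after 8 November 2001 falls in February 2002; the last day of that month is 28 February 2002.
No adjustment is made for weekends or holidays, so 28 February 2002 stands.
The 15-calendar-day extension moves the deadline from 28 February 2002 to 15 March 2002.
15 March 2002 falls on a Friday. The rules make no weekend/holiday allowance, so it remains 15 March 2002.
So the filing is due 15 March 2002.

15 March 2002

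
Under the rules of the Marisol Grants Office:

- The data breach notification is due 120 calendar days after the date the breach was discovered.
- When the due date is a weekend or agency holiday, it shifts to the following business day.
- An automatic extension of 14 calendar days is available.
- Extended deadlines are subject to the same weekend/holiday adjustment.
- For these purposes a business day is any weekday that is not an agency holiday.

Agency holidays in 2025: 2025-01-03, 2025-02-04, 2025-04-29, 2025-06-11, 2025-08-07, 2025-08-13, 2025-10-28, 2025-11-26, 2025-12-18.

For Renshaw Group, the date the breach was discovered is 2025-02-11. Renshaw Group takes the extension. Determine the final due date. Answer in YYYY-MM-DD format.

120 calendar days after 2025-02-11 is 2025-06-11.
2025-06-11 is a listed holiday, so it moves to the next business day, 2025-06-12 (Thursday).
Applying the 14-calendar-day extension: 2025-06-12 + 14 days = 2025-06-26.
2025-06-26 is a Thursday and not a listed holiday, so it stands.
Deadline: 2025-06-26.

2025-06-26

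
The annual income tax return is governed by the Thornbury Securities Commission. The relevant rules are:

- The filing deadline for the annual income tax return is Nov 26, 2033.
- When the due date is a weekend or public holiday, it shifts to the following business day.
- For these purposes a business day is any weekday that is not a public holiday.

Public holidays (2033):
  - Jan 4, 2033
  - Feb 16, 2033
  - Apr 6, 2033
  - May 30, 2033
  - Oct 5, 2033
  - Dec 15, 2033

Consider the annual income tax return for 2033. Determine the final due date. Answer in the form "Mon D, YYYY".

Start from the fixed due date, Nov 26, 2033.
Nov 26, 2033 is a Saturday, so it moves to the next business day, Nov 28, 2033 (Monday).
So the filing is due Nov 28, 2033.

Nov 28, 2033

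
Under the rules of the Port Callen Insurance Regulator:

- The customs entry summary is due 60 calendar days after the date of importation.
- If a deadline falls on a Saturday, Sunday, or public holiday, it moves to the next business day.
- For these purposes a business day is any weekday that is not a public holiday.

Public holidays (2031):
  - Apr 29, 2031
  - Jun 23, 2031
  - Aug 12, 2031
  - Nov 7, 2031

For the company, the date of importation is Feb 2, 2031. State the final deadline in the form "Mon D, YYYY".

Apr 3, 2031

From Feb 2, 2031, 60 calendar days later is Apr 3, 2031.
Since Apr 3, 2031 is a Thursday and not a holiday, the date is unchanged.
The final due date is Apr 3, 2031.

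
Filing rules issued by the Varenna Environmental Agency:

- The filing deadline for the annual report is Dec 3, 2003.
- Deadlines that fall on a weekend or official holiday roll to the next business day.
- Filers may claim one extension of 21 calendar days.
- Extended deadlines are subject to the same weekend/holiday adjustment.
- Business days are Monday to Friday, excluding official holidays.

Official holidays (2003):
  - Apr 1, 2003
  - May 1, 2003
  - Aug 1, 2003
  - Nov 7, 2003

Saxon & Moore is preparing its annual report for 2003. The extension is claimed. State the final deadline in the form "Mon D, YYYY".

The statutory due date is Dec 3, 2003.
Since Dec 3, 2003 is a Wednesday and not a holiday, the date is unchanged.
Applying the 21-calendar-day extension: Dec 3, 2003 + 21 days = Dec 24, 2003.
Dec 24, 2003 (Wednesday) is already a business day.
Deadline: Dec 24, 2003.

Dec 24, 2003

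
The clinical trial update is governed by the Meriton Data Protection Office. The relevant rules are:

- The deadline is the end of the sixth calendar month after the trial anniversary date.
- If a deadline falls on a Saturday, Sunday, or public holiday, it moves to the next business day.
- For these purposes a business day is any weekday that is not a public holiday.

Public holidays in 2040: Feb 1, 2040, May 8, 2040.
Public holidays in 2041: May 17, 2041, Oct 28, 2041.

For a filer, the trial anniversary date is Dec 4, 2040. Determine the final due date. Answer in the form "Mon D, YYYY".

6 months after Dec 4, 2040 is June 2041; that month ends on Jun 30, 2041.
Because Jun 30, 2041 is a Sunday, the deadline becomes Jul 1, 2041 (Monday).
The final due date is Jul 1, 2041.

Jul 1, 2041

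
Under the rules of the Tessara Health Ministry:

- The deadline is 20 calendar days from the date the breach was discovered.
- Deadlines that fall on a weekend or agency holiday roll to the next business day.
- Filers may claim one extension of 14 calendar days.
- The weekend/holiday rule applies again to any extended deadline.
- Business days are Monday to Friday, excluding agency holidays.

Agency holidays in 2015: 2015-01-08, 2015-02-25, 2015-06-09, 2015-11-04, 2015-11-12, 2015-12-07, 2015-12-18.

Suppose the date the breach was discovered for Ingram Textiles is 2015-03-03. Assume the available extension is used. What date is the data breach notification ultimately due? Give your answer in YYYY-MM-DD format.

20 calendar days after 2015-03-03 is 2015-03-23.
2015-03-23 (Monday) is already a business day.
The 14-calendar-day extension moves the deadline from 2015-03-23 to 2015-04-06.
2015-04-06 is a Monday and not a listed holiday, so it stands.
Final deadline: 2015-04-06.

2015-04-06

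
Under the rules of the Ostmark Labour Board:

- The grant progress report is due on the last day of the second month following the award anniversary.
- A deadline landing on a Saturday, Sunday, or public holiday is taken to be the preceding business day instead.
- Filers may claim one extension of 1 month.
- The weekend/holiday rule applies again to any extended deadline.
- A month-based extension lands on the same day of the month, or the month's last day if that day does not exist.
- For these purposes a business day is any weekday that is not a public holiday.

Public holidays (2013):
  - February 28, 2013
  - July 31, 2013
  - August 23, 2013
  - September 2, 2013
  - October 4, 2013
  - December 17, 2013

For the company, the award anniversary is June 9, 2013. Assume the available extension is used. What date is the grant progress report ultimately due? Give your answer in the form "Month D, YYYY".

2 months after June 9, 2013 is August 2013; that month ends on August 31, 2013.
Because August 31, 2013 is a Saturday, the deadline becomes August 30, 2013 (Friday).
Add 1 month to August 30, 2013: September 30, 2013.
September 30, 2013 is a Monday and not a listed holiday, so it stands.
Final deadline: September 30, 2013.

September 30, 2013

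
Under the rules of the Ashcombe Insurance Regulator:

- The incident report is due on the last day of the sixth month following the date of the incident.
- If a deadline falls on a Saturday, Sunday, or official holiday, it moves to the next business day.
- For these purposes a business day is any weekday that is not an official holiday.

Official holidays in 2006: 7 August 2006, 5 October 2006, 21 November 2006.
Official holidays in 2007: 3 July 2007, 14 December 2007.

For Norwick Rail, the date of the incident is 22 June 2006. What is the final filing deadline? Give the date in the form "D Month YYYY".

6 months after 22 June 2006 is December 2006; that month ends on 31 December 2006.
31 December 2006 is a Sunday; the next business day is 1 January 2007 (Monday).
Final deadline: 1 January 2007.

1 January 2007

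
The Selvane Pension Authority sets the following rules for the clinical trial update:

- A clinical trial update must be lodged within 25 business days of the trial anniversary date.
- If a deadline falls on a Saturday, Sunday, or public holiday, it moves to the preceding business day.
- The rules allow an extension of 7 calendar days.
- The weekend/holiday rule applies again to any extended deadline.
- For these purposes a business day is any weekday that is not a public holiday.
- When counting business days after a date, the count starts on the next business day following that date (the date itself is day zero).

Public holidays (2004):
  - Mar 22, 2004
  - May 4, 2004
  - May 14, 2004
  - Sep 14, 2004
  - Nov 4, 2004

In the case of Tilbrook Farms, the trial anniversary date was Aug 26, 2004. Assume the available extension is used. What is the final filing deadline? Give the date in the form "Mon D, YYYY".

Oct 8, 2004

Counting 25 business days after Aug 26, 2004 (skipping weekends and listed holidays) reaches Oct 1, 2004.
Oct 1, 2004 (Friday) is already a business day.
Add the 7 calendar-day extension to Oct 1, 2004: Oct 8, 2004.
Since Oct 8, 2004 is a Friday and not a holiday, the date is unchanged.
Final deadline: Oct 8, 2004.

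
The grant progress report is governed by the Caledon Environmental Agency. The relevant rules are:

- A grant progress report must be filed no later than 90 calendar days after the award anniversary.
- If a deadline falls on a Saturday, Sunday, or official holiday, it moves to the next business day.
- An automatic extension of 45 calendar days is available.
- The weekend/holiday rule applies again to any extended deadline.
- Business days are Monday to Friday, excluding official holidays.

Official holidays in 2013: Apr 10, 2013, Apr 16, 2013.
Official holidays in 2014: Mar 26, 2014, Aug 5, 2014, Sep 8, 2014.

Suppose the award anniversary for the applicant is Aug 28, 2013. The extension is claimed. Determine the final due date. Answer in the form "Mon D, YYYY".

90 calendar days after Aug 28, 2013 is Nov 26, 2013.
Nov 26, 2013 is a Tuesday and not a listed holiday, so it stands.
Add the 45 calendar-day extension to Nov 26, 2013: Jan 10, 2014.
Jan 10, 2014 is a Friday and not a listed holiday, so it stands.
Final deadline: Jan 10, 2014.

Jan 10, 2014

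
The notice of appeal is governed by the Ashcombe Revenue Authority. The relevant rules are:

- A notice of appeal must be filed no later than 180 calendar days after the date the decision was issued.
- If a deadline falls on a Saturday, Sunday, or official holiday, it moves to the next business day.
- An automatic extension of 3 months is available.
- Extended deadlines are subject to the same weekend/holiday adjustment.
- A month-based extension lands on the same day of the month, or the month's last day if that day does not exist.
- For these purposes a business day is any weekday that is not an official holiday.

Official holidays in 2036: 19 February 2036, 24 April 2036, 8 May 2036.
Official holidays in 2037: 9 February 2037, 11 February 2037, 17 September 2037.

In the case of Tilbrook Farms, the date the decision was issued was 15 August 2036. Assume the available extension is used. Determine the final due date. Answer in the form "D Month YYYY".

Trigger date 15 August 2036 + 180 calendar days = 11 February 2037.
11 February 2037 is a listed holiday, so it moves to the next business day, 12 February 2037 (Thursday).
Applying the 3 months extension: 3 months after 12 February 2037 is 12 May 2037.
12 May 2037 is a Tuesday and not a listed holiday, so it stands.
Deadline: 12 May 2037.

12 May 2037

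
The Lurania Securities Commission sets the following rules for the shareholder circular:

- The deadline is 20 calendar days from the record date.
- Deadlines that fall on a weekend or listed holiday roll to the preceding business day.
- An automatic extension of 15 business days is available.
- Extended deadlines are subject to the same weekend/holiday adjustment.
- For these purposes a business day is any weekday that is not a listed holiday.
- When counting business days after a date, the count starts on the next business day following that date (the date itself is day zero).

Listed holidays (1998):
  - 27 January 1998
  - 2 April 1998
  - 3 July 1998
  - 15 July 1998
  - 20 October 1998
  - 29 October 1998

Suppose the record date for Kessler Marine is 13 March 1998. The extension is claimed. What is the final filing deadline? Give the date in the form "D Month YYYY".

Adding 20 calendar days to 13 March 1998 gives 2 April 1998.
2 April 1998 is a listed holiday; the preceding business day is 1 April 1998 (Wednesday).
The 15-business-day extension runs from 1 April 1998 to 23 April 1998.
23 April 1998 is a Thursday and not a listed holiday, so it stands.
The final due date is 23 April 1998.

23 April 1998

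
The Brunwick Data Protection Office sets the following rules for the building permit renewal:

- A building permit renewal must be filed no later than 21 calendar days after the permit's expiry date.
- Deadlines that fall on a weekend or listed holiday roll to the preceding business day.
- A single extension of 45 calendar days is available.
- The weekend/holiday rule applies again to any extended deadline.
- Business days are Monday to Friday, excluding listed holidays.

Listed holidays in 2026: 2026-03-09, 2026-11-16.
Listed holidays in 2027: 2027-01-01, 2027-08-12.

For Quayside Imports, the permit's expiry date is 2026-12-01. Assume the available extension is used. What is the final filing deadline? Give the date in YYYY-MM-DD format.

Adding 21 calendar days to 2026-12-01 gives 2026-12-22.
2026-12-22 falls on a Tuesday, which is a business day, so no adjustment is needed.
The 45-calendar-day extension moves the deadline from 2026-12-22 to 2027-02-05.
Since 2027-02-05 is a Friday and not a holiday, the date is unchanged.
So the filing is due 2027-02-05.

2027-02-05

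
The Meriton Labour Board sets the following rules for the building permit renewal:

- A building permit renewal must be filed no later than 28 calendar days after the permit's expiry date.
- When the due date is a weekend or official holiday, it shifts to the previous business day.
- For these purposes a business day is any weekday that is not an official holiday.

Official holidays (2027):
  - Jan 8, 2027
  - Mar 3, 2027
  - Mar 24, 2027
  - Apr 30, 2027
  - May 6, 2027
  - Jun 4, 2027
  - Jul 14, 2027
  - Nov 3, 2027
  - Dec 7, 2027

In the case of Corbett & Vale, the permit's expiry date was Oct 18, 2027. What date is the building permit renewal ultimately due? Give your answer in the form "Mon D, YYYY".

Nov 15, 2027

From Oct 18, 2027, 28 calendar days later is Nov 15, 2027.
Nov 15, 2027 falls on a Monday, which is a business day, so no adjustment is needed.
The final due date is Nov 15, 2027.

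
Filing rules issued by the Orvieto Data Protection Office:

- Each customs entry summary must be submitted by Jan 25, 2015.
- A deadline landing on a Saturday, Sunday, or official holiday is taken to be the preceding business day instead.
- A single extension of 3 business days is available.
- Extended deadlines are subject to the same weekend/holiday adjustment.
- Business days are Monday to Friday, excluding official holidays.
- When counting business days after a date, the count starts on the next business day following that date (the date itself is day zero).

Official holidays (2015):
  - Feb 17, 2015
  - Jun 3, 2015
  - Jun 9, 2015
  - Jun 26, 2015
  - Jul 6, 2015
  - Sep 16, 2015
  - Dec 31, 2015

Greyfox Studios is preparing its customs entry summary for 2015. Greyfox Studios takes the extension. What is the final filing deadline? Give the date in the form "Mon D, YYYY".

Jan 28, 2015

Start from the fixed due date, Jan 25, 2015.
Jan 25, 2015 is a Sunday, so it moves to the preceding business day, Jan 23, 2015 (Friday).
The 3-business-day extension runs from Jan 23, 2015 to Jan 28, 2015.
Since Jan 28, 2015 is a Wednesday and not a holiday, the date is unchanged.
Final deadline: Jan 28, 2015.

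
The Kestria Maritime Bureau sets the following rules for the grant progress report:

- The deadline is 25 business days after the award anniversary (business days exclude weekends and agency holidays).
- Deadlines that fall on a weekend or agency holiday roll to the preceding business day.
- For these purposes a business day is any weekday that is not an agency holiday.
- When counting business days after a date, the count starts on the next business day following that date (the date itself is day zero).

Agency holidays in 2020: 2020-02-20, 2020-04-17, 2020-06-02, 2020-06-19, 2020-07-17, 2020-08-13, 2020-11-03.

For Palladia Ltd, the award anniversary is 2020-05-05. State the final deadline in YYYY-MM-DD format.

2020-06-10

25 business days after 2020-05-05, excluding weekends and holidays, is 2020-06-10.
Since 2020-06-10 is a Wednesday and not a holiday, the date is unchanged.
Deadline: 2020-06-10.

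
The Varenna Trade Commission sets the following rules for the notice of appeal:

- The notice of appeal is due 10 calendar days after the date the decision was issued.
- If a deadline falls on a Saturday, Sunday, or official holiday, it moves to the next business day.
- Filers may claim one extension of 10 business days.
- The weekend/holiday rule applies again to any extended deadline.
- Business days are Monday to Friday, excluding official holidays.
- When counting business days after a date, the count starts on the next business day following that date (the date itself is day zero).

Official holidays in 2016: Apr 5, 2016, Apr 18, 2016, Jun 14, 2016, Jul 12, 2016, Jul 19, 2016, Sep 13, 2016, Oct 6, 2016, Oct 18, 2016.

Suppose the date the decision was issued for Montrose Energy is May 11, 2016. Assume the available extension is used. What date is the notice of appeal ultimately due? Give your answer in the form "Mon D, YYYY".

Trigger date May 11, 2016 + 10 calendar days = May 21, 2016.
May 21, 2016 is a Saturday, so it moves to the next business day, May 23, 2016 (Monday).
Counting 10 further business days from May 23, 2016 reaches Jun 6, 2016.
Jun 6, 2016 (Monday) is already a business day.
The final due date is Jun 6, 2016.

Jun 6, 2016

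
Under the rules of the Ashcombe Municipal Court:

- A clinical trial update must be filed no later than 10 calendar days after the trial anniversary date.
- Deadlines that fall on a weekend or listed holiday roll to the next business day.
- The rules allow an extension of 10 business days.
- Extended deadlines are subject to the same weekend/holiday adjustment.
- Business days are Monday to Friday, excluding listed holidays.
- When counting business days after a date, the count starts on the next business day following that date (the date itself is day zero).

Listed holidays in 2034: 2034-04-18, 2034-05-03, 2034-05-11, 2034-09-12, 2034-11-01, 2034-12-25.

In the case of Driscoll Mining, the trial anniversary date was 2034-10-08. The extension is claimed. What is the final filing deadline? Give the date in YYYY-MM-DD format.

2034-11-02

From 2034-10-08, 10 calendar days later is 2034-10-18.
Since 2034-10-18 is a Wednesday and not a holiday, the date is unchanged.
Applying the 10-business-day extension: 10 business days after 2034-10-18 is 2034-11-02.
2034-11-02 (Thursday) is already a business day.
Deadline: 2034-11-02.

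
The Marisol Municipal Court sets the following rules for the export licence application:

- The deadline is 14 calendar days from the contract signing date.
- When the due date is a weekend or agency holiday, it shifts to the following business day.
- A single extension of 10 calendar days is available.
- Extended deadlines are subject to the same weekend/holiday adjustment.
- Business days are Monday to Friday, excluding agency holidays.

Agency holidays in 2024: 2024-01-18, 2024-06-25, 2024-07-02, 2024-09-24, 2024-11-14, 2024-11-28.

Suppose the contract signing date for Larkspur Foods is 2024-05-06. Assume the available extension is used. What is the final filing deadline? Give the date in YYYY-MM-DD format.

2024-05-30

14 calendar days after 2024-05-06 is 2024-05-20.
2024-05-20 is a Monday and not a listed holiday, so it stands.
The 10-calendar-day extension moves the deadline from 2024-05-20 to 2024-05-30.
2024-05-30 falls on a Thursday, which is a business day, so no adjustment is needed.
Final deadline: 2024-05-30.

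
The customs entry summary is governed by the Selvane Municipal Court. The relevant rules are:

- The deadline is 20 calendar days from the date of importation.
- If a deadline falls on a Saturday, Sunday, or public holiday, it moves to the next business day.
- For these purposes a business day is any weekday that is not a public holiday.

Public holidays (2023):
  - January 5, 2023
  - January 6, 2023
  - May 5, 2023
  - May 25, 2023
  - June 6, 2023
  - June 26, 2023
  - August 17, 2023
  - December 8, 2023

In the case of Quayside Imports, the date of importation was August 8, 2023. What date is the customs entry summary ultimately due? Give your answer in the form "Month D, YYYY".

Adding 20 calendar days to August 8, 2023 gives August 28, 2023.
Since August 28, 2023 is a Monday and not a holiday, the date is unchanged.
Final deadline: August 28, 2023.

August 28, 2023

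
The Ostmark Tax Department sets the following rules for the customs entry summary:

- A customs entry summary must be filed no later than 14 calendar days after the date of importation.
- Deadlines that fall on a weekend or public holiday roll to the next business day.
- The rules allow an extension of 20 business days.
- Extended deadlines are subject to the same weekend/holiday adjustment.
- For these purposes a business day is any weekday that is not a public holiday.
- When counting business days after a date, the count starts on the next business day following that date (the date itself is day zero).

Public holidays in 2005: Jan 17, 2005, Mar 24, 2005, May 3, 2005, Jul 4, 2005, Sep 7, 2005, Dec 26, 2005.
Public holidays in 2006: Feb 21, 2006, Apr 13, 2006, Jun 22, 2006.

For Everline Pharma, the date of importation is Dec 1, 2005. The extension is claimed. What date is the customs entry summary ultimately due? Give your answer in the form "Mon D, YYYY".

Jan 13, 2006

Trigger date Dec 1, 2005 + 14 calendar days = Dec 15, 2005.
Dec 15, 2005 falls on a Thursday, which is a business day, so no adjustment is needed.
The 20-business-day extension runs from Dec 15, 2005 to Jan 13, 2006.
Jan 13, 2006 (Friday) is already a business day.
So the filing is due Jan 13, 2006.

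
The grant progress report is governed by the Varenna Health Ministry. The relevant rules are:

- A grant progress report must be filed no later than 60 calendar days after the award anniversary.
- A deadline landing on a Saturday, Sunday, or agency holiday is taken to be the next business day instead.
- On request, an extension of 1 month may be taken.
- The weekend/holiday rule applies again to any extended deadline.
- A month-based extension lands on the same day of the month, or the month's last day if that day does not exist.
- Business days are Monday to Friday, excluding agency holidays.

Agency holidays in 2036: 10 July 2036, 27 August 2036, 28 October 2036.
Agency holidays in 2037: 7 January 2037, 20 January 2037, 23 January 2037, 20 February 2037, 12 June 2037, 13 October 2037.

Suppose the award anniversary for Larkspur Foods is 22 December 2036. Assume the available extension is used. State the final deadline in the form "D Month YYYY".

23 March 2037

From 22 December 2036, 60 calendar days later is 20 February 2037.
20 February 2037 is a listed holiday, so it moves to the next business day, 23 February 2037 (Monday).
The 1 month extension carries 23 February 2037 to 23 March 2037.
23 March 2037 (Monday) is already a business day.
Final deadline: 23 March 2037.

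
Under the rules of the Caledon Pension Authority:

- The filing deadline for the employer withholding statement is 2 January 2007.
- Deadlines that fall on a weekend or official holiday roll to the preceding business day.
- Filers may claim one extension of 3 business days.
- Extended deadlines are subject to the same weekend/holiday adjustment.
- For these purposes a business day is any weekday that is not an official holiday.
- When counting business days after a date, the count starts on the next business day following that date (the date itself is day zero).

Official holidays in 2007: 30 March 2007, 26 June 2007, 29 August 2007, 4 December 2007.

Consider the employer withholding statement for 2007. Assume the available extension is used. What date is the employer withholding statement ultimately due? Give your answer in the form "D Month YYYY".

5 January 2007

The statutory due date is 2 January 2007.
2 January 2007 (Tuesday) is already a business day.
Applying the 3-business-day extension: 3 business days after 2 January 2007 is 5 January 2007.
5 January 2007 is a Friday and not a listed holiday, so it stands.
The final due date is 5 January 2007.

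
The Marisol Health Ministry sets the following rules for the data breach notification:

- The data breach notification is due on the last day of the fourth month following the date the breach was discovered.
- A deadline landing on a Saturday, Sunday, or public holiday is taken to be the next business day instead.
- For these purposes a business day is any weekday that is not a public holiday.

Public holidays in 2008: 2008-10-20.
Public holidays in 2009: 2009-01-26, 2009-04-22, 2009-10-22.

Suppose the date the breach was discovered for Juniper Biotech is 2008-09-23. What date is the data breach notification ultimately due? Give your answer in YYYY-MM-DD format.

2009-02-02

The fourth month after 2008-09-23 is January 2009, whose last day is 2009-01-31.
2009-01-31 falls on a Saturday. Rolling to the next business day gives 2009-02-02, a Monday.
Deadline: 2009-02-02.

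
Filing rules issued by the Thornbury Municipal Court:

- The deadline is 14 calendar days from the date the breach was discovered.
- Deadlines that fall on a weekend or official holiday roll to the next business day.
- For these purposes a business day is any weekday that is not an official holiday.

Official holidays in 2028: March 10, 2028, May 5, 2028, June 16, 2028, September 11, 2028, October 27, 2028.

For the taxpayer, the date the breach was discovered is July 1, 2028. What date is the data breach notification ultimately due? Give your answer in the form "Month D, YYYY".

July 17, 2028

Adding 14 calendar days to July 1, 2028 gives July 15, 2028.
July 15, 2028 is a Saturday; the next business day is July 17, 2028 (Monday).
Final deadline: July 17, 2028.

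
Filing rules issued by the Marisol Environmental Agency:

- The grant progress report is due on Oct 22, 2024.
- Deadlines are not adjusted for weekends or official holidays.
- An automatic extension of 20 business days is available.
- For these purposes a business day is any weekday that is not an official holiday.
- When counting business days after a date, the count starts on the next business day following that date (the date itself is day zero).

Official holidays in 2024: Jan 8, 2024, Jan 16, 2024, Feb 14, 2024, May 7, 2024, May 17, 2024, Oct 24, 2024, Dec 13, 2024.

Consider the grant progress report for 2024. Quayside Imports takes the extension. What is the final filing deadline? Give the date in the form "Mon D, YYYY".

Nov 20, 2024

The stated deadline is Oct 22, 2024.
No adjustment is made for weekends or holidays, so Oct 22, 2024 stands.
Applying the 20-business-day extension: 20 business days after Oct 22, 2024 is Nov 20, 2024.
Nov 20, 2024 falls on a Wednesday. The rules make no weekend/holiday allowance, so it remains Nov 20, 2024.
Deadline: Nov 20, 2024.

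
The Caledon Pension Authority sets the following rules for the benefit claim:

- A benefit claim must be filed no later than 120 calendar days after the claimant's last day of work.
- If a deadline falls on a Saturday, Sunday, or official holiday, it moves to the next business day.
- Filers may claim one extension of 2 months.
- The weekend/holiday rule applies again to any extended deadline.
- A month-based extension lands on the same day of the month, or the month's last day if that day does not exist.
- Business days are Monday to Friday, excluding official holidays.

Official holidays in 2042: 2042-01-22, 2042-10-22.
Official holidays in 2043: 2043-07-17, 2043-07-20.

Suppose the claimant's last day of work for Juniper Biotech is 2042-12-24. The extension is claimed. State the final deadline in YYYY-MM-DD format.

2043-06-23

120 calendar days after 2042-12-24 is 2043-04-23.
Since 2043-04-23 is a Thursday and not a holiday, the date is unchanged.
Applying the 2 months extension: 2 months after 2043-04-23 is 2043-06-23.
2043-06-23 is a Tuesday and not a listed holiday, so it stands.
Final deadline: 2043-06-23.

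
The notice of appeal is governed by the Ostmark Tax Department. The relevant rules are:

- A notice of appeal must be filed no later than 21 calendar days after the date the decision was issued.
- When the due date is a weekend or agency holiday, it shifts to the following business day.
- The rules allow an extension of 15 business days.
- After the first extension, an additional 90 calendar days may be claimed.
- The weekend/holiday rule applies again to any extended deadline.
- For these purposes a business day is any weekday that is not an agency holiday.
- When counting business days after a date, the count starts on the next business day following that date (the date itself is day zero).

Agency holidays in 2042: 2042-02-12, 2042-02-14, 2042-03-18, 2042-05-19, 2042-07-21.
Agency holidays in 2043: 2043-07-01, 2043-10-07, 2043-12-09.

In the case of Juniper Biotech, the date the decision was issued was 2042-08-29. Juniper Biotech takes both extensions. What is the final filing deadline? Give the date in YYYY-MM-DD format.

From 2042-08-29, 21 calendar days later is 2042-09-19.
2042-09-19 is a Friday and not a listed holiday, so it stands.
Counting 15 further business days from 2042-09-19 reaches 2042-10-10.
2042-10-10 is a Friday and not a listed holiday, so it stands.
The 90-calendar-day extension moves the deadline from 2042-10-10 to 2043-01-08.
2043-01-08 falls on a Thursday, which is a business day, so no adjustment is needed.
The final due date is 2043-01-08.

2043-01-08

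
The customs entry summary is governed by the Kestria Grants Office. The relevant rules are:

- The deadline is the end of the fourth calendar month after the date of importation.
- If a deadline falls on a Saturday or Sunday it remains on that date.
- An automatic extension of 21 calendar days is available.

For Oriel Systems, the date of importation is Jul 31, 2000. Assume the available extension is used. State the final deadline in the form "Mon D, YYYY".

Dec 21, 2000

4 months after Jul 31, 2000 is November 2000; that month ends on Nov 30, 2000.
No adjustment is made for weekends or holidays, so Nov 30, 2000 stands.
With the 21-day extension, Nov 30, 2000 becomes Dec 21, 2000.
No adjustment is made for weekends or holidays, so Dec 21, 2000 stands.
So the filing is due Dec 21, 2000.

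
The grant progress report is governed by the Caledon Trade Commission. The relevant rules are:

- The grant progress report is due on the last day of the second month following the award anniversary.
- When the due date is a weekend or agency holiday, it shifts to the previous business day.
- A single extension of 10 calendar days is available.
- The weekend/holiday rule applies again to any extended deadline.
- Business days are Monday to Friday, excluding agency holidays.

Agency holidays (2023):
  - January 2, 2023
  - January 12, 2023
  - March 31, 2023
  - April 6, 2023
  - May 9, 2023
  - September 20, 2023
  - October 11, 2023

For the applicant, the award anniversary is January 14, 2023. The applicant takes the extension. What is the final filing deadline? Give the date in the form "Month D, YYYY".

April 7, 2023

2 months after January 14, 2023 falls in March 2023; the last day of that month is March 31, 2023.
March 31, 2023 falls on a listed holiday. Rolling to the preceding business day gives March 30, 2023, a Thursday.
Add the 10 calendar-day extension to March 30, 2023: April 9, 2023.
April 9, 2023 is a Sunday, so it moves to the preceding business day, April 7, 2023 (Friday).
So the filing is due April 7, 2023.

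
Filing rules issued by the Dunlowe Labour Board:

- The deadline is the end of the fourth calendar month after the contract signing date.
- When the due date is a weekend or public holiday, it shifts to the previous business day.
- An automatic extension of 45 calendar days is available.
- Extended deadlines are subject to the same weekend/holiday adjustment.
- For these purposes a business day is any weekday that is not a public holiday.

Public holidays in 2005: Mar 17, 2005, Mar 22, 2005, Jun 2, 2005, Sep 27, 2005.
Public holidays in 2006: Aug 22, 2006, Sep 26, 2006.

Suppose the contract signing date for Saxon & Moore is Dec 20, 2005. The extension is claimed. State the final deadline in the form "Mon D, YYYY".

Jun 12, 2006

4 months after Dec 20, 2005 falls in April 2006; the last day of that month is Apr 30, 2006.
Apr 30, 2006 is a Sunday, so it moves to the preceding business day, Apr 28, 2006 (Friday).
Add the 45 calendar-day extension to Apr 28, 2006: Jun 12, 2006.
Jun 12, 2006 (Monday) is already a business day.
Final deadline: Jun 12, 2006.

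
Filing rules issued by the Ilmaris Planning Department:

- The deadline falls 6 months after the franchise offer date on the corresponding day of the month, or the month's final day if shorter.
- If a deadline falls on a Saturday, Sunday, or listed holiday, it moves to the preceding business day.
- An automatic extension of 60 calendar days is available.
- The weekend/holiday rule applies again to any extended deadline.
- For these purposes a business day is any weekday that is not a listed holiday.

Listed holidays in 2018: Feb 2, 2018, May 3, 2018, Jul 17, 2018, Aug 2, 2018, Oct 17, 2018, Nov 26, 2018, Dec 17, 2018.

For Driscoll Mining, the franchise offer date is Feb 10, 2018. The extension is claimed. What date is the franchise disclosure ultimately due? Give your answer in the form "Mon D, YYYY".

Moving 6 months forward from Feb 10, 2018 on the corresponding day gives Aug 10, 2018.
Since Aug 10, 2018 is a Friday and not a holiday, the date is unchanged.
Add the 60 calendar-day extension to Aug 10, 2018: Oct 9, 2018.
Since Oct 9, 2018 is a Tuesday and not a holiday, the date is unchanged.
So the filing is due Oct 9, 2018.

Oct 9, 2018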